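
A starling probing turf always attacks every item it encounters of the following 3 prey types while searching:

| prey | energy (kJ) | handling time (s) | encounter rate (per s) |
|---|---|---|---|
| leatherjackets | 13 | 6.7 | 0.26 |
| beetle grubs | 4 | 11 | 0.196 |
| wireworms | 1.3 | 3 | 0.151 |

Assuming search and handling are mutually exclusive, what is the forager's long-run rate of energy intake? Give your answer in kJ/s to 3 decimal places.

R = (0.26×13 + 0.196×4 + 0.151×1.3) / (1 + 0.26×6.7 + 0.196×11 + 0.151×3) = 4.36/5.351 = 0.8149 kJ/s.

0.815 kJ/s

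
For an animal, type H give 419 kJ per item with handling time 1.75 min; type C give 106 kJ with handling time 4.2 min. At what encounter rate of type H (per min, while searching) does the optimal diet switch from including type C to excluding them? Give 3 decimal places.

0.067 per min

At the threshold, the rate on type H alone equals the profitability of type C: λ·419/(1 + λ·1.75) = 106/4.2 = 25.24.
Rearranging, λ(419 − 25.24×1.75) = 25.24, so λ = 25.24/374.8 = 0.06733 per min.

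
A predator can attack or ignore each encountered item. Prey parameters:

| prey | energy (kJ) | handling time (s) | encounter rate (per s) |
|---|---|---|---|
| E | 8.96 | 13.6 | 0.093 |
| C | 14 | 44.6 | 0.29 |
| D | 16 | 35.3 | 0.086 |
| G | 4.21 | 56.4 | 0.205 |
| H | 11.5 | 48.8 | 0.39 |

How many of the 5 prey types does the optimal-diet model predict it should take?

E/h in descending order: E 0.659, D 0.453, C 0.314, H 0.236, G 0.0746 kJ/s. The optimal diet is the largest prefix of this list for which every included type satisfies E_i/h_i > R on the types above it.
Rate on top 1: 0.3679. D: 0.453 > 0.3679 → include.
Rate on top 2: 0.4168. C: 0.314 < 0.4168 → exclude; stop.
Optimal diet: E, D — 2 of 5 types.

2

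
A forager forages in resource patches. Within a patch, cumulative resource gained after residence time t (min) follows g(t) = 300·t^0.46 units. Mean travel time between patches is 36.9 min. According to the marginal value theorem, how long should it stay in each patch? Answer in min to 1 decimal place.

31.4 min

Maximise g(t)/(T+t): set derivative to zero → g'(t)(T+t) = g(t).
g'(t) = 0.46·300·t^-0.54. Setting 0.46·300·t^-0.54 = 300·t^0.46/(36.9+t) gives 0.46(36.9+t) = t, so 0.54·t = 0.46×36.9.
t* = 0.46×36.9/0.54 = 31.43 min.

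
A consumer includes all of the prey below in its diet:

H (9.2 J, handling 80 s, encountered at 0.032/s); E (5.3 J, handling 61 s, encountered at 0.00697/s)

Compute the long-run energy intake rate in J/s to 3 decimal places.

Energy encountered per unit search time: 0.032×9.2 + 0.00697×5.3 = 0.3313 J/s.
Handling time per unit search time: 0.032×80 + 0.00697×61 = 2.985.
Rate = 0.3313/(1 + 2.985) = 0.08314 J/s.

0.083 J/s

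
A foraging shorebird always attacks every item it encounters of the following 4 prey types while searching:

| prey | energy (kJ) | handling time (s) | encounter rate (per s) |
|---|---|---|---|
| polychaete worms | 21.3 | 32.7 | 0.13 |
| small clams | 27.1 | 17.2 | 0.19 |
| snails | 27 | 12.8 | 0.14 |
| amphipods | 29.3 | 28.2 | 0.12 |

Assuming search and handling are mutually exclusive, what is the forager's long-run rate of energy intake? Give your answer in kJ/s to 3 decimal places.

R = Σλ_iE_i / (1 + Σλ_ih_i)
Numerator: 0.13×21.3 + 0.19×27.1 + 0.14×27 + 0.12×29.3 = 15.21
Denominator: 1 + 0.13×32.7 + 0.19×17.2 + 0.14×12.8 + 0.12×28.2 = 13.7
R = 15.21/13.7 = 1.111 kJ/s

1.111 kJ/s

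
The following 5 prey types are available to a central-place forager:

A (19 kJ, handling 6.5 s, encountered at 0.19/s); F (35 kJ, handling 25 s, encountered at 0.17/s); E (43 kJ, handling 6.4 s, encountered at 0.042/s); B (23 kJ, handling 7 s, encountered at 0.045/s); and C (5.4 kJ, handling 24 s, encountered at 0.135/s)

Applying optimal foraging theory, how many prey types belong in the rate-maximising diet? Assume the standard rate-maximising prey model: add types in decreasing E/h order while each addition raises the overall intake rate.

E/h in descending order: E 6.72, B 3.29, A 2.92, F 1.4, C 0.225 kJ/s. The optimal diet is the largest prefix of this list for which every included type satisfies E_i/h_i > R on the types above it.
Rate on top 1: 1.423. B: 3.29 > 1.423 → include.
Rate on top 2: 1.794. A: 2.92 > 1.794 → include.
Rate on top 3: 2.289. F: 1.4 < 2.289 → exclude; stop.
Optimal diet: E, B, A — 3 of 5 types.

3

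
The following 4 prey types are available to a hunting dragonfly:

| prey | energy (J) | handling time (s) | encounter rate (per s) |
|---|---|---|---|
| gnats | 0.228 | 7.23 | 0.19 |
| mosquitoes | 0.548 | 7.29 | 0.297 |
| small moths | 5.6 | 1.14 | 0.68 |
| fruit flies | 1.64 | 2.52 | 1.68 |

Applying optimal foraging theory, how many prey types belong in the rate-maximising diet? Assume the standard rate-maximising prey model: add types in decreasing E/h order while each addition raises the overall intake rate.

1

Rank by E/h (J/s): small moths 4.91, fruit flies 0.651, mosquitoes 0.0752, gnats 0.0315. Include each in turn until the next type's E/h falls below the running intake rate.
Rate on top 1: 2.145. fruit flies: 0.651 < 2.145 → exclude; stop.
Optimal diet: small moths — 1 of 4 types.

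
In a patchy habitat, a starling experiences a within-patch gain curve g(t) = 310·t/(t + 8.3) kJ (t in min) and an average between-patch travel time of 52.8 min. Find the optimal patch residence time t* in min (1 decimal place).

Maximise g(t)/(T+t): set derivative to zero → g'(t)(T+t) = g(t).
g'(t) = 310·8.3/(t + 8.3)². Setting 310·8.3/(t+8.3)² = 310t/[(t+8.3)(52.8+t)] gives 8.3(52.8+t) = t(t+8.3), so t² = 8.3×52.8 = 438.2.
t* = √438.2 = 20.93 min.

20.9 min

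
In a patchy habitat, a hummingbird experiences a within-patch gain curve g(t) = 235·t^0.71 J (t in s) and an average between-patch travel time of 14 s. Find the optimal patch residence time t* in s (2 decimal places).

Maximise g(t)/(T+t): set derivative to zero → g'(t)(T+t) = g(t).
g'(t) = 0.71·235·t^-0.29. Setting 0.71·235·t^-0.29 = 235·t^0.71/(14+t) gives 0.71(14+t) = t, so 0.29·t = 0.71×14.
t* = 0.71×14/0.29 = 34.28 s.

34.28 s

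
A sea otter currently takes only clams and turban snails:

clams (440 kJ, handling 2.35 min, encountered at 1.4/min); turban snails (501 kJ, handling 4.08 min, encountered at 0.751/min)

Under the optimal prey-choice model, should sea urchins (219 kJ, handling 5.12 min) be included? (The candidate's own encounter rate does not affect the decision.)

No

Intake rate on the current diet: R = (1.4×440 + 0.751×501) / (1 + 1.4×2.35 + 0.751×4.08) = 992.3/7.354 = 134.9 kJ/min.
sea urchins: E/h = 219/5.12 = 42.77 kJ/min.
Since 42.77 < R, time spent handling sea urchins is better spent searching.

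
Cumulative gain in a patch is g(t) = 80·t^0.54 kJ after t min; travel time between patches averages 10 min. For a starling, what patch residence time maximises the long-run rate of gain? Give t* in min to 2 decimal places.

By the marginal value theorem, leave when the instantaneous gain rate g'(t) equals the habitat-wide average g(t)/(T + t).
g'(t) = 0.54·80·t^-0.46. Setting 0.54·80·t^-0.46 = 80·t^0.54/(10+t) gives 0.54(10+t) = t, so 0.46·t = 0.54×10.
t* = 0.54×10/0.46 = 11.74 min.

11.74 min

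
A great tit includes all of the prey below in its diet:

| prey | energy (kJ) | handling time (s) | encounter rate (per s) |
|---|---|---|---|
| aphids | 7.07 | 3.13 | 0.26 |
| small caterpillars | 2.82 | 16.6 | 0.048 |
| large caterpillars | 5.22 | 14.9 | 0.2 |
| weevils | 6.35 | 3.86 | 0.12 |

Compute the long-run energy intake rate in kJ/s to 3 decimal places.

R = (0.26×7.07 + 0.048×2.82 + 0.2×5.22 + 0.12×6.35) / (1 + 0.26×3.13 + 0.048×16.6 + 0.2×14.9 + 0.12×3.86) = 3.78/6.054 = 0.6243 kJ/s.

0.624 kJ/s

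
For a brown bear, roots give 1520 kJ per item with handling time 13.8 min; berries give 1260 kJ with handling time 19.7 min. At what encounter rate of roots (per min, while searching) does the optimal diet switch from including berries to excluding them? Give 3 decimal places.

0.100 per min

At the threshold, the rate on roots alone equals the profitability of berries: λ·1520/(1 + λ·13.8) = 1260/19.7 = 63.96.
Rearranging, λ(1520 − 63.96×13.8) = 63.96, so λ = 63.96/637.4 = 0.1004 per min.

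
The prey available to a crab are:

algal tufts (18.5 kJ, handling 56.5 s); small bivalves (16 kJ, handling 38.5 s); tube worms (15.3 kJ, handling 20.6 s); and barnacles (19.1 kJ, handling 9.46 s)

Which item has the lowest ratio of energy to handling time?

algal tufts

Profitability E/h (kJ/s): algal tufts = 18.5/56.5 = 0.327, small bivalves = 16/38.5 = 0.416, tube worms = 15.3/20.6 = 0.743, barnacles = 19.1/9.46 = 2.02.
Ranked: barnacles > tube worms > small bivalves > algal tufts.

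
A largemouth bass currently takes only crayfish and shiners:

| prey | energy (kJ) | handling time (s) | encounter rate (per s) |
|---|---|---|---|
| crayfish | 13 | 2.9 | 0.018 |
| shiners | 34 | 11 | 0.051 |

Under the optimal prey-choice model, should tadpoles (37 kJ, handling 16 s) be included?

Current rate: (0.018×13 + 0.051×34)/(1 + 0.018×2.9 + 0.051×11) = 1.22 kJ/s.
Profitability of tadpoles: 37/16 = 2.312 kJ/s.
2.312 > 1.22, so adding tadpoles raises the average — include it.

Yes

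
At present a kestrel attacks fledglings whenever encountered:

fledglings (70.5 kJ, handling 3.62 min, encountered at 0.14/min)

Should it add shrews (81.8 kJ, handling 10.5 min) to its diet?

Intake rate on the current diet: R = (0.14×70.5) / (1 + 0.14×3.62) = 9.87/1.507 = 6.55 kJ/min.
shrews: E/h = 81.8/10.5 = 7.79 kJ/min.
7.79 > 6.55, so adding shrews raises the average — include it.

Yes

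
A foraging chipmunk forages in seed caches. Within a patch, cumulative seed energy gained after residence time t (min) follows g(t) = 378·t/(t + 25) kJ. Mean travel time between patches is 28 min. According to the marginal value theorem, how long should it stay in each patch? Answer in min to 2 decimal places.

26.46 min

Maximise g(t)/(T+t): set derivative to zero → g'(t)(T+t) = g(t).
g'(t) = 378·25/(t + 25)². Setting 378·25/(t+25)² = 378t/[(t+25)(28+t)] gives 25(28+t) = t(t+25), so t² = 25×28 = 700.
t* = √700 = 26.46 min.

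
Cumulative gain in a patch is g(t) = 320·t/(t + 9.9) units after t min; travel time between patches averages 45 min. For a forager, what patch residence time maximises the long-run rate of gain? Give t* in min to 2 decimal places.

21.11 min

By the marginal value theorem, leave when the instantaneous gain rate g'(t) equals the habitat-wide average g(t)/(T + t).
g'(t) = 320·9.9/(t + 9.9)². Setting 320·9.9/(t+9.9)² = 320t/[(t+9.9)(45+t)] gives 9.9(45+t) = t(t+9.9), so t² = 9.9×45 = 445.5.
t* = √445.5 = 21.11 min.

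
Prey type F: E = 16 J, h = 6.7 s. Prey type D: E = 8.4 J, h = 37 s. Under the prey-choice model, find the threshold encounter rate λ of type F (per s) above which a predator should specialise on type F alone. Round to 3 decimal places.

At the threshold, the rate on type F alone equals the profitability of type D: λ·16/(1 + λ·6.7) = 8.4/37 = 0.227.
Rearranging, λ(16 − 0.227×6.7) = 0.227, so λ = 0.227/14.48 = 0.01568 per s.

0.016 per s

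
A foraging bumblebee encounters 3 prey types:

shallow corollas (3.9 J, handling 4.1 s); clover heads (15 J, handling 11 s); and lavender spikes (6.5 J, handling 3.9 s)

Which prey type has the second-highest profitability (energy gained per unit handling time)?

clover heads

Profitability E/h (J/s): shallow corollas = 3.9/4.1 = 0.951, clover heads = 15/11 = 1.36, lavender spikes = 6.5/3.9 = 1.67.
Ranked: lavender spikes > clover heads > shallow corollas.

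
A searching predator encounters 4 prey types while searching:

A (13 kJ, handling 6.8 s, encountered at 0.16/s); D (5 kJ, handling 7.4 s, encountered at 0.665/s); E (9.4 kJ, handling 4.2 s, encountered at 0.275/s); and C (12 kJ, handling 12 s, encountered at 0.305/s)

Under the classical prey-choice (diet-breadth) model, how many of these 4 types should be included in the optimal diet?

2

Profitabilities (E/h, kJ/s): E 2.24, A 1.91, C 1, D 0.676. Add prey in this order while the next type's profitability exceeds the intake rate on those already taken.
Rate on top 1: 1.2. A: 1.91 > 1.2 → include.
Rate on top 2: 1.438. C: 1 < 1.438 → exclude; stop.
Optimal diet: E, A — 2 of 4 types.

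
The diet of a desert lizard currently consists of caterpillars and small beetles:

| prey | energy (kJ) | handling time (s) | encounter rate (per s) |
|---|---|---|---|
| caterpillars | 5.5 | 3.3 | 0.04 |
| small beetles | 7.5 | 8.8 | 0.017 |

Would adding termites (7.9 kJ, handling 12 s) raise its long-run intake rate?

Yes

Current rate: (0.04×5.5 + 0.017×7.5)/(1 + 0.04×3.3 + 0.017×8.8) = 0.2711 kJ/s.
Profitability of termites: 7.9/12 = 0.6583 kJ/s.
0.6583 > 0.2711, so adding termites raises the average — include it.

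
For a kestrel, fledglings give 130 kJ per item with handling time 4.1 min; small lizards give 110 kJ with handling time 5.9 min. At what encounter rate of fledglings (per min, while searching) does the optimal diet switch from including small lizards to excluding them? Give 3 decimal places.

The zero-one rule: include small lizards iff E₂/h₂ > λE₁/(1+λh₁). Equality gives the switch point.
λE₁h₂ = E₂ + λE₂h₁ ⇒ λ = E₂/(E₁h₂ − E₂h₁) = 110/(767 − 451) = 0.3481 per min.

0.348 per min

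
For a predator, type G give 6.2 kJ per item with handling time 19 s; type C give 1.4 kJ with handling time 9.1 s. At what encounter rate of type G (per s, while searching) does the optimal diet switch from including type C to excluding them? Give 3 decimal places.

At the threshold, the rate on type G alone equals the profitability of type C: λ·6.2/(1 + λ·19) = 1.4/9.1 = 0.1538.
Rearranging, λ(6.2 − 0.1538×19) = 0.1538, so λ = 0.1538/3.277 = 0.04695 per s.

0.047 per s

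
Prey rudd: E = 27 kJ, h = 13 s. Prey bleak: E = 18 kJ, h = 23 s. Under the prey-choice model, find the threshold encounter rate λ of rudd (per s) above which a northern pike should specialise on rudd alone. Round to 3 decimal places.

0.047 per s

At the threshold, the rate on rudd alone equals the profitability of bleak: λ·27/(1 + λ·13) = 18/23 = 0.7826.
Rearranging, λ(27 − 0.7826×13) = 0.7826, so λ = 0.7826/16.83 = 0.04651 per s.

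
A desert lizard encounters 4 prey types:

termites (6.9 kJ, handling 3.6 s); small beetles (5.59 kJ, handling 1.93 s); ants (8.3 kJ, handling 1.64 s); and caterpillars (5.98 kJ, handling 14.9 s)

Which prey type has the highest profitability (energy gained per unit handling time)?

ants

In descending order of E/h:
ants: 8.3/1.64 = 5.06 kJ/s
small beetles: 5.59/1.93 = 2.9 kJ/s
termites: 6.9/3.6 = 1.92 kJ/s
caterpillars: 5.98/14.9 = 0.401 kJ/s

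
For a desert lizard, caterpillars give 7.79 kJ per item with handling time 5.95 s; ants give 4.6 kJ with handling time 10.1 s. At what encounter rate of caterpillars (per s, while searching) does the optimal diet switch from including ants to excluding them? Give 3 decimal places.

Drop ants once their profitability E₂/h₂ falls below the rate achievable on caterpillars alone: E₂/h₂ = λE₁/(1 + λh₁).
Solve for λ: λE₁h₂ = E₂(1 + λh₁) → λ(E₁h₂ − E₂h₁) = E₂ → λ = E₂/(E₁h₂ − E₂h₁).
λ = 4.6/(7.79×10.1 − 4.6×5.95) = 4.6/51.31 = 0.08965 per s.

0.090 per s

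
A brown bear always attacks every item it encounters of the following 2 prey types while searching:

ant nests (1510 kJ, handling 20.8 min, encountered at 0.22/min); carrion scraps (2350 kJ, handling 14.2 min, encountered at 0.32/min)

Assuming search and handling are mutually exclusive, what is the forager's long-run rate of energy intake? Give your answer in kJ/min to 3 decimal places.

107.134 kJ/min

R = (0.22×1510 + 0.32×2350) / (1 + 0.22×20.8 + 0.32×14.2) = 1084/10.12 = 107.1 kJ/min.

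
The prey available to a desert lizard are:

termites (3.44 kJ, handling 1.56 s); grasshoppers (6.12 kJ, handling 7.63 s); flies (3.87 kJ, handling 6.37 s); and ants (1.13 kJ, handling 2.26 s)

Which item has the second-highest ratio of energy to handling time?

Profitability E/h (kJ/s): termites = 3.44/1.56 = 2.21, grasshoppers = 6.12/7.63 = 0.802, flies = 3.87/6.37 = 0.608, ants = 1.13/2.26 = 0.5.
Ranked: termites > grasshoppers > flies > ants.

grasshoppers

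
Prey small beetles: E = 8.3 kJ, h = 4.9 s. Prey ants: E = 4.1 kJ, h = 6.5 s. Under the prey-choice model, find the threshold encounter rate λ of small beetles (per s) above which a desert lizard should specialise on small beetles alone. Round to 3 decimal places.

The zero-one rule: include ants iff E₂/h₂ > λE₁/(1+λh₁). Equality gives the switch point.
λE₁h₂ = E₂ + λE₂h₁ ⇒ λ = E₂/(E₁h₂ − E₂h₁) = 4.1/(53.95 − 20.09) = 0.1211 per s.

0.121 per s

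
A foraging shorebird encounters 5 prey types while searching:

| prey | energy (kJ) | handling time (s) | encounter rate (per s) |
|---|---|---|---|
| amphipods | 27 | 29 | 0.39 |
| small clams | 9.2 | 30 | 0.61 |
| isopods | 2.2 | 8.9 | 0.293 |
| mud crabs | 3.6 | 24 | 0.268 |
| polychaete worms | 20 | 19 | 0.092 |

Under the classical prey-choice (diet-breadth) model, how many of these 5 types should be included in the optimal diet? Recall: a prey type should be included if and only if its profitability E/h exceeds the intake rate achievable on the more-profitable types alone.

Rank by E/h (kJ/s): polychaete worms 1.05, amphipods 0.931, small clams 0.307, isopods 0.247, mud crabs 0.15. Include each in turn until the next type's E/h falls below the running intake rate.
Rate on top 1: 0.6696. amphipods: 0.931 > 0.6696 → include.
Rate on top 2: 0.8799. small clams: 0.307 < 0.8799 → exclude; stop.
Optimal diet: polychaete worms, amphipods — 2 of 5 types.

2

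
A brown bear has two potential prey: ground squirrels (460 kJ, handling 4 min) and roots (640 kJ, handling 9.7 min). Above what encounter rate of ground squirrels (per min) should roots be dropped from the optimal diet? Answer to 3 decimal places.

The zero-one rule: include roots iff E₂/h₂ > λE₁/(1+λh₁). Equality gives the switch point.
λE₁h₂ = E₂ + λE₂h₁ ⇒ λ = E₂/(E₁h₂ − E₂h₁) = 640/(4462 − 2560) = 0.3365 per min.

0.336 per min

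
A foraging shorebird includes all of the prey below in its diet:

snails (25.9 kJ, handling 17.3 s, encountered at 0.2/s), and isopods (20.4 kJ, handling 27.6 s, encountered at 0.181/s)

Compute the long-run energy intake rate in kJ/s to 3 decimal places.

0.938 kJ/s

R = Σλ_iE_i / (1 + Σλ_ih_i)
Numerator: 0.2×25.9 + 0.181×20.4 = 8.872
Denominator: 1 + 0.2×17.3 + 0.181×27.6 = 9.456
R = 8.872/9.456 = 0.9383 kJ/s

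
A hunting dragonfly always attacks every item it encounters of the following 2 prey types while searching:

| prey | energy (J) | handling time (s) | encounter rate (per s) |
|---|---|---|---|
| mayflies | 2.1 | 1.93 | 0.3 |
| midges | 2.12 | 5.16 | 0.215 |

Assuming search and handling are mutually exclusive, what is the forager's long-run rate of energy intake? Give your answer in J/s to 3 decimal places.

R = Σλ_iE_i / (1 + Σλ_ih_i)
Numerator: 0.3×2.1 + 0.215×2.12 = 1.086
Denominator: 1 + 0.3×1.93 + 0.215×5.16 = 2.688
R = 1.086/2.688 = 0.4039 J/s

0.404 J/s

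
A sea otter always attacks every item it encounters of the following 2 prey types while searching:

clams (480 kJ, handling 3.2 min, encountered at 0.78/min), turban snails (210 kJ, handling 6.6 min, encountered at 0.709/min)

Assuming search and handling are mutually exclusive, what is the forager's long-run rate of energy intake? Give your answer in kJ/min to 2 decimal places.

Energy encountered per unit search time: 0.78×480 + 0.709×210 = 523.3 kJ/min.
Handling time per unit search time: 0.78×3.2 + 0.709×6.6 = 7.175.
Rate = 523.3/(1 + 7.175) = 64.01 kJ/min.

64.01 kJ/min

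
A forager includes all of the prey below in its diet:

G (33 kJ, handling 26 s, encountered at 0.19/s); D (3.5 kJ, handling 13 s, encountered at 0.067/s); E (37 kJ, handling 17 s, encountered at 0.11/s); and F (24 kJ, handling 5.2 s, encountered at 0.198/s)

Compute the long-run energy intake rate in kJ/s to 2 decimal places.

R = Σλ_iE_i / (1 + Σλ_ih_i)
Numerator: 0.19×33 + 0.067×3.5 + 0.11×37 + 0.198×24 = 15.33
Denominator: 1 + 0.19×26 + 0.067×13 + 0.11×17 + 0.198×5.2 = 9.711
R = 15.33/9.711 = 1.578 kJ/s

1.58 kJ/s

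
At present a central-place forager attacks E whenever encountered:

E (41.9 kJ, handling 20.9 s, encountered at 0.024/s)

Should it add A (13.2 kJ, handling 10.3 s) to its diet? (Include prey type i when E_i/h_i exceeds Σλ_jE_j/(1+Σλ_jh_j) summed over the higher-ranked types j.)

Yes

Intake rate on the current diet: R = (0.024×41.9) / (1 + 0.024×20.9) = 1.006/1.502 = 0.6697 kJ/s.
Profitability of A: 13.2/10.3 = 1.282 kJ/s.
Since 1.282 > R, including A increases the long-run rate.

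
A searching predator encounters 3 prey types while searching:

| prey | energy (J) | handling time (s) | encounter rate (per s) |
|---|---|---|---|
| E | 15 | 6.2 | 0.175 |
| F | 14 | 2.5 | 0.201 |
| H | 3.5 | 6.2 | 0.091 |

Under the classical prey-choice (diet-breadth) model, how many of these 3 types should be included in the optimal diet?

Profitabilities (E/h, J/s): F 5.6, E 2.42, H 0.565. Add prey in this order while the next type's profitability exceeds the intake rate on those already taken.
Rate on top 1: 1.873. E: 2.42 > 1.873 → include.
Rate on top 2: 2.102. H: 0.565 < 2.102 → exclude; stop.
Optimal diet: F, E — 2 of 3 types.

2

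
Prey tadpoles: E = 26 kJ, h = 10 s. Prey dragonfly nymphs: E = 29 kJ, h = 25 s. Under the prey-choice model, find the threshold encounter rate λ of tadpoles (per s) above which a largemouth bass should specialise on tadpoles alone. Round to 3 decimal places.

0.081 per s

At the threshold, the rate on tadpoles alone equals the profitability of dragonfly nymphs: λ·26/(1 + λ·10) = 29/25 = 1.16.
Rearranging, λ(26 − 1.16×10) = 1.16, so λ = 1.16/14.4 = 0.08056 per s.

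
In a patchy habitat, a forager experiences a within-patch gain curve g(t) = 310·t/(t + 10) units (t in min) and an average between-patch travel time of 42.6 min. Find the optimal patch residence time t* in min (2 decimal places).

Maximise g(t)/(T+t): set derivative to zero → g'(t)(T+t) = g(t).
g'(t) = 310·10/(t + 10)². Setting 310·10/(t+10)² = 310t/[(t+10)(42.6+t)] gives 10(42.6+t) = t(t+10), so t² = 10×42.6 = 426.
t* = √426 = 20.64 min.

20.64 min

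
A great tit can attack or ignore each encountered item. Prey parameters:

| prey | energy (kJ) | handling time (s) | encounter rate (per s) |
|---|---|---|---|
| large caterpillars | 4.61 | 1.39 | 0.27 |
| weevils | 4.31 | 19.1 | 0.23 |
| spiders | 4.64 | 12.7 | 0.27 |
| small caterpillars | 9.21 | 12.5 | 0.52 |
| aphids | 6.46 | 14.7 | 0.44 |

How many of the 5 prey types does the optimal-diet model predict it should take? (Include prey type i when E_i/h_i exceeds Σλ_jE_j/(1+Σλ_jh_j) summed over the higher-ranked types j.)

1

Profitabilities (E/h, kJ/s): large caterpillars 3.32, small caterpillars 0.737, aphids 0.439, spiders 0.365, weevils 0.226. Add prey in this order while the next type's profitability exceeds the intake rate on those already taken.
Rate on top 1: 0.905. small caterpillars: 0.737 < 0.905 → exclude; stop.
Optimal diet: large caterpillars — 1 of 5 types.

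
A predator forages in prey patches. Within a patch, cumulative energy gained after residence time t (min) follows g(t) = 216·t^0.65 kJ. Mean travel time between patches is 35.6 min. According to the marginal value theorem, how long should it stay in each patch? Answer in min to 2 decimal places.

66.11 min

Optimal t* satisfies g'(t*) = g(t*)/(T + t*).
g'(t) = 0.65·216·t^-0.35. Setting 0.65·216·t^-0.35 = 216·t^0.65/(35.6+t) gives 0.65(35.6+t) = t, so 0.35·t = 0.65×35.6.
t* = 0.65×35.6/0.35 = 66.11 min.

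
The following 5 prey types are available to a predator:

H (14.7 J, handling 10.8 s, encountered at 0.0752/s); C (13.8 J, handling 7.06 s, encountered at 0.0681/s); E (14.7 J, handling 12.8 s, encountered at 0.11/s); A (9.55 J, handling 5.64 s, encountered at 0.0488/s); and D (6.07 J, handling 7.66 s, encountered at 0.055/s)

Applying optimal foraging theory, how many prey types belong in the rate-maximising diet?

4

Rank by E/h (J/s): C 1.95, A 1.69, H 1.36, E 1.15, D 0.792. Include each in turn until the next type's E/h falls below the running intake rate.
Rate on top 1: 0.6346. A: 1.69 > 0.6346 → include.
Rate on top 2: 0.8006. H: 1.36 > 0.8006 → include.
Rate on top 3: 0.9778. E: 1.15 > 0.9778 → include.
Rate on top 4: 1.038. D: 0.792 < 1.038 → exclude; stop.
Optimal diet: C, A, H, E — 4 of 5 types.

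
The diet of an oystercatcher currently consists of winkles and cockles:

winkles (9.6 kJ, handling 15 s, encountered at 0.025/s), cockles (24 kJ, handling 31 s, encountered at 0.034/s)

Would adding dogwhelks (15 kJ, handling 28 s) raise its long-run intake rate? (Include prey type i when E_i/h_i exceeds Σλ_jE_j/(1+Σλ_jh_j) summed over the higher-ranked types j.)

Yes

On winkles and cockles alone, R = ΣλE/(1+Σλh) = 1.056/2.429 = 0.4347 kJ/s.
dogwhelks: E/h = 15/28 = 0.5357 kJ/s.
Since 0.5357 > R, including dogwhelks increases the long-run rate.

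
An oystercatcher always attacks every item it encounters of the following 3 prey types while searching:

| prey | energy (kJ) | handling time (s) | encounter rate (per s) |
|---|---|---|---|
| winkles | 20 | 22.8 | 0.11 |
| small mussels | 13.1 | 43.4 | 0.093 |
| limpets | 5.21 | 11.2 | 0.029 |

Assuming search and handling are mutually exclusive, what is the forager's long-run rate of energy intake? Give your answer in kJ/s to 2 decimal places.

Energy encountered per unit search time: 0.11×20 + 0.093×13.1 + 0.029×5.21 = 3.569 kJ/s.
Handling time per unit search time: 0.11×22.8 + 0.093×43.4 + 0.029×11.2 = 6.869.
Rate = 3.569/(1 + 6.869) = 0.4536 kJ/s.

0.45 kJ/s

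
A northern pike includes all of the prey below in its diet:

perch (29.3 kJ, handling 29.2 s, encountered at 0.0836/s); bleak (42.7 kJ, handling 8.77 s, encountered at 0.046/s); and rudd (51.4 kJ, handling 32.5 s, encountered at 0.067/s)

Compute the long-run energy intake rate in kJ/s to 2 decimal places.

1.30 kJ/s

R = (0.0836×29.3 + 0.046×42.7 + 0.067×51.4) / (1 + 0.0836×29.2 + 0.046×8.77 + 0.067×32.5) = 7.857/6.022 = 1.305 kJ/s.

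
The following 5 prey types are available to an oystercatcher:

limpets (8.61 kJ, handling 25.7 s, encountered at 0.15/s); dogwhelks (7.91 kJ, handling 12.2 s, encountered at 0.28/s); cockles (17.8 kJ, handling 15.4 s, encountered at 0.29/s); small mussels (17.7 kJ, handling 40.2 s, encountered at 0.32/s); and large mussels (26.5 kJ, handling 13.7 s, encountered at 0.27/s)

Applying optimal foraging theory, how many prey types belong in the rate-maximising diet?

1

Rank by E/h (kJ/s): large mussels 1.93, cockles 1.16, dogwhelks 0.648, small mussels 0.44, limpets 0.335. Include each in turn until the next type's E/h falls below the running intake rate.
Rate on top 1: 1.523. cockles: 1.16 < 1.523 → exclude; stop.
Optimal diet: large mussels — 1 of 5 types.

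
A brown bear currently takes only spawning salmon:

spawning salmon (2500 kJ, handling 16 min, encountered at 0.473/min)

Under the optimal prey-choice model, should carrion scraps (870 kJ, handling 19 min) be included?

No

Current rate: (0.473×2500)/(1 + 0.473×16) = 138 kJ/min.
carrion scraps: E/h = 870/19 = 45.79 kJ/min.
45.79 < 138, so adding carrion scraps would lower the average — exclude it.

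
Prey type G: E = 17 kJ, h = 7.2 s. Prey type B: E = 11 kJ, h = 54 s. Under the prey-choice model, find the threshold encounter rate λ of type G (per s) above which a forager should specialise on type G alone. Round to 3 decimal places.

The zero-one rule: include type B iff E₂/h₂ > λE₁/(1+λh₁). Equality gives the switch point.
λE₁h₂ = E₂ + λE₂h₁ ⇒ λ = E₂/(E₁h₂ − E₂h₁) = 11/(918 − 79.2) = 0.01311 per s.

0.013 per s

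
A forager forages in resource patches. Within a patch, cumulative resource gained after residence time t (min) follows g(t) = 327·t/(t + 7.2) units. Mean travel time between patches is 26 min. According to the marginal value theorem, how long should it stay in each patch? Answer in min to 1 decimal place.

Maximise g(t)/(T+t): set derivative to zero → g'(t)(T+t) = g(t).
g'(t) = 327·7.2/(t + 7.2)². Setting 327·7.2/(t+7.2)² = 327t/[(t+7.2)(26+t)] gives 7.2(26+t) = t(t+7.2), so t² = 7.2×26 = 187.2.
t* = √187.2 = 13.68 min.

13.7 min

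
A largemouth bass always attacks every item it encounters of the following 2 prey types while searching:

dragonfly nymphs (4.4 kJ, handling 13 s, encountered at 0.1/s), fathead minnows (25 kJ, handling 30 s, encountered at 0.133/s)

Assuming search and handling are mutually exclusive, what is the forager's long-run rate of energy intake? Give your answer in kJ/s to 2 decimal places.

R = Σλ_iE_i / (1 + Σλ_ih_i)
Numerator: 0.1×4.4 + 0.133×25 = 3.765
Denominator: 1 + 0.1×13 + 0.133×30 = 6.29
R = 3.765/6.29 = 0.5986 kJ/s

0.60 kJ/s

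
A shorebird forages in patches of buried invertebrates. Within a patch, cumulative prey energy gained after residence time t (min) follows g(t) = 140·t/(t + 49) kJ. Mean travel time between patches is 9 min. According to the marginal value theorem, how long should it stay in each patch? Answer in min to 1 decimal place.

21.0 min

By the marginal value theorem, leave when the instantaneous gain rate g'(t) equals the habitat-wide average g(t)/(T + t).
g'(t) = 140·49/(t + 49)². Setting 140·49/(t+49)² = 140t/[(t+49)(9+t)] gives 49(9+t) = t(t+49), so t² = 49×9 = 441.
t* = √441 = 21 min.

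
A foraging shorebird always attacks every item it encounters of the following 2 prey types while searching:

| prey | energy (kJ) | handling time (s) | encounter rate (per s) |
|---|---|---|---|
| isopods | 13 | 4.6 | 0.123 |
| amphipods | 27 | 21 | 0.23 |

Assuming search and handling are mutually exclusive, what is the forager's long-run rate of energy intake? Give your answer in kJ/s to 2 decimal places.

R = (0.123×13 + 0.23×27) / (1 + 0.123×4.6 + 0.23×21) = 7.809/6.396 = 1.221 kJ/s.

1.22 kJ/s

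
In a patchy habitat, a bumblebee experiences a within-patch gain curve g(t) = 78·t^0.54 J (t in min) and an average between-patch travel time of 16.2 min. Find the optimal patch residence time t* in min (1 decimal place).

Maximise g(t)/(T+t): set derivative to zero → g'(t)(T+t) = g(t).
g'(t) = 0.54·78·t^-0.46. Setting 0.54·78·t^-0.46 = 78·t^0.54/(16.2+t) gives 0.54(16.2+t) = t, so 0.46·t = 0.54×16.2.
t* = 0.54×16.2/0.46 = 19.02 min.

19.0 min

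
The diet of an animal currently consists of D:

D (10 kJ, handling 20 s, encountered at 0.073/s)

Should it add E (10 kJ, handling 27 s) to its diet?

Current rate: (0.073×10)/(1 + 0.073×20) = 0.2967 kJ/s.
Profitability of E: 10/27 = 0.3704 kJ/s.
0.3704 > 0.2967, so adding E raises the average — include it.

Yes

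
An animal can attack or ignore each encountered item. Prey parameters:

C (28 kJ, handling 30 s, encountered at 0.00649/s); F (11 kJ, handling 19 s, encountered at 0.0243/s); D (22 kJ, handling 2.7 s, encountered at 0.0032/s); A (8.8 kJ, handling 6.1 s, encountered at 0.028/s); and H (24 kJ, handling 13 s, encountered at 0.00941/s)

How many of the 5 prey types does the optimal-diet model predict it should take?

5

Rank by E/h (kJ/s): D 8.15, H 1.85, A 1.44, C 0.933, F 0.579. Include each in turn until the next type's E/h falls below the running intake rate.
Rate on top 1: 0.0698. H: 1.85 > 0.0698 → include.
Rate on top 2: 0.2619. A: 1.44 > 0.2619 → include.
Rate on top 3: 0.4168. C: 0.933 > 0.4168 → include.
Rate on top 4: 0.484. F: 0.579 > 0.484 → include.
Optimal diet: D, H, A, C, F — 5 of 5 types.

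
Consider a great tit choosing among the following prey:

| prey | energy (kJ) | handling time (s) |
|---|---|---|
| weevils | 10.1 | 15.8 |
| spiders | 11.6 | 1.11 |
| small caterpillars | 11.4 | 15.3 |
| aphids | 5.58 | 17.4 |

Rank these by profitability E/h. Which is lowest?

aphids

Profitability E/h (kJ/s): weevils = 10.1/15.8 = 0.639, spiders = 11.6/1.11 = 10.5, small caterpillars = 11.4/15.3 = 0.745, aphids = 5.58/17.4 = 0.321.
Ranked: spiders > small caterpillars > weevils > aphids.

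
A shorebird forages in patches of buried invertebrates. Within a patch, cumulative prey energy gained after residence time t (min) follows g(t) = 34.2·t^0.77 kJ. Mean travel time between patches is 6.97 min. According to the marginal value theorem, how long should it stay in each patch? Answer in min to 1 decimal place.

23.3 min

By the marginal value theorem, leave when the instantaneous gain rate g'(t) equals the habitat-wide average g(t)/(T + t).
g'(t) = 0.77·34.2·t^-0.23. Setting 0.77·34.2·t^-0.23 = 34.2·t^0.77/(6.97+t) gives 0.77(6.97+t) = t, so 0.23·t = 0.77×6.97.
t* = 0.77×6.97/0.23 = 23.33 min.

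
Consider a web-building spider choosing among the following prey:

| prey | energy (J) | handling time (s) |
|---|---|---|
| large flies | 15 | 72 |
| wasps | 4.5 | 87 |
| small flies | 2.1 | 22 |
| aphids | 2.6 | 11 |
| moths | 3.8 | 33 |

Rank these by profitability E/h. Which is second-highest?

large flies

In descending order of E/h:
aphids: 2.6/11 = 0.236 J/s
large flies: 15/72 = 0.208 J/s
moths: 3.8/33 = 0.115 J/s
small flies: 2.1/22 = 0.0955 J/s
wasps: 4.5/87 = 0.0517 J/s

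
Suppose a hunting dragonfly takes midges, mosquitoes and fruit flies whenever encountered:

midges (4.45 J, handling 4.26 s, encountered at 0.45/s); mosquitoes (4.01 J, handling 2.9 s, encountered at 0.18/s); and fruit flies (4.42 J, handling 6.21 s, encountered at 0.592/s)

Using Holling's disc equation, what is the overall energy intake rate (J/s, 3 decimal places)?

0.751 J/s

R = Σλ_iE_i / (1 + Σλ_ih_i)
Numerator: 0.45×4.45 + 0.18×4.01 + 0.592×4.42 = 5.341
Denominator: 1 + 0.45×4.26 + 0.18×2.9 + 0.592×6.21 = 7.115
R = 5.341/7.115 = 0.7506 J/s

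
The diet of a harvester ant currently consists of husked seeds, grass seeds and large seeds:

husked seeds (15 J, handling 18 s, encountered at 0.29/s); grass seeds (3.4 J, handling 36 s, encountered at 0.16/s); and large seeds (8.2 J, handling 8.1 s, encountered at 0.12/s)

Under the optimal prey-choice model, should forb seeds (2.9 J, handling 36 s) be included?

On husked seeds, grass seeds and large seeds alone, R = ΣλE/(1+Σλh) = 5.878/12.95 = 0.4538 J/s.
forb seeds: E/h = 2.9/36 = 0.08056 J/s.
Since 0.08056 < R, time spent handling forb seeds is better spent searching.

No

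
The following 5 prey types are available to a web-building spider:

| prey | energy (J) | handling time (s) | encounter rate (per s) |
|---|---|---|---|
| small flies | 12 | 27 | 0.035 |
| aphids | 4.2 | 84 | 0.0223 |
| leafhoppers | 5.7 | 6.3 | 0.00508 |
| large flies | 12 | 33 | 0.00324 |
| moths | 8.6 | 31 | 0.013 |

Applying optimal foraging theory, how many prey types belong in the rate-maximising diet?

4

E/h in descending order: leafhoppers 0.905, small flies 0.444, large flies 0.364, moths 0.277, aphids 0.05 J/s. The optimal diet is the largest prefix of this list for which every included type satisfies E_i/h_i > R on the types above it.
Rate on top 1: 0.02806. small flies: 0.444 > 0.02806 → include.
Rate on top 2: 0.2271. large flies: 0.364 > 0.2271 → include.
Rate on top 3: 0.2341. moths: 0.277 > 0.2341 → include.
Rate on top 4: 0.2411. aphids: 0.05 < 0.2411 → exclude; stop.
Optimal diet: leafhoppers, small flies, large flies, moths — 4 of 5 types.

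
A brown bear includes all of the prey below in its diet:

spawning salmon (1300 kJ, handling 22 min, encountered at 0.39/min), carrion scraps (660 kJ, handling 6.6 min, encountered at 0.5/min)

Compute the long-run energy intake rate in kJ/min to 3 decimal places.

R = (0.39×1300 + 0.5×660) / (1 + 0.39×22 + 0.5×6.6) = 837/12.88 = 64.98 kJ/min.

64.984 kJ/min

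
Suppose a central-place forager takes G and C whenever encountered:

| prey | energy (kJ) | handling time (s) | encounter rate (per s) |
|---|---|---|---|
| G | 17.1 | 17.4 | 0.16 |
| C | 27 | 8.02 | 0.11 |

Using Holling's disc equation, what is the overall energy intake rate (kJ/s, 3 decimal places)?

1.223 kJ/s

R = (0.16×17.1 + 0.11×27) / (1 + 0.16×17.4 + 0.11×8.02) = 5.706/4.666 = 1.223 kJ/s.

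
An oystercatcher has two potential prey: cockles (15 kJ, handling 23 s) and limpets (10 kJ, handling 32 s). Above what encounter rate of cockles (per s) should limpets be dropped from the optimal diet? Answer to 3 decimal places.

0.040 per s

The zero-one rule: include limpets iff E₂/h₂ > λE₁/(1+λh₁). Equality gives the switch point.
λE₁h₂ = E₂ + λE₂h₁ ⇒ λ = E₂/(E₁h₂ − E₂h₁) = 10/(480 − 230) = 0.04 per s.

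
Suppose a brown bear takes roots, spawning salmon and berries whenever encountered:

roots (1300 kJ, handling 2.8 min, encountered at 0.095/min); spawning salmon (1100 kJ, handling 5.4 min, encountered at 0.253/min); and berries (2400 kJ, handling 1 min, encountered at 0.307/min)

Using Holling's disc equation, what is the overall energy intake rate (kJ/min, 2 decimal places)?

Energy encountered per unit search time: 0.095×1300 + 0.253×1100 + 0.307×2400 = 1139 kJ/min.
Handling time per unit search time: 0.095×2.8 + 0.253×5.4 + 0.307×1 = 1.939.
Rate = 1139/(1 + 1.939) = 387.4 kJ/min.

387.38 kJ/min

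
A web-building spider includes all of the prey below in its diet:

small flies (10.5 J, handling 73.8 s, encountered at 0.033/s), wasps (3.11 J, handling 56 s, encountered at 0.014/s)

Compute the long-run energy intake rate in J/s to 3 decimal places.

Energy encountered per unit search time: 0.033×10.5 + 0.014×3.11 = 0.39 J/s.
Handling time per unit search time: 0.033×73.8 + 0.014×56 = 3.219.
Rate = 0.39/(1 + 3.219) = 0.09244 J/s.

0.092 J/s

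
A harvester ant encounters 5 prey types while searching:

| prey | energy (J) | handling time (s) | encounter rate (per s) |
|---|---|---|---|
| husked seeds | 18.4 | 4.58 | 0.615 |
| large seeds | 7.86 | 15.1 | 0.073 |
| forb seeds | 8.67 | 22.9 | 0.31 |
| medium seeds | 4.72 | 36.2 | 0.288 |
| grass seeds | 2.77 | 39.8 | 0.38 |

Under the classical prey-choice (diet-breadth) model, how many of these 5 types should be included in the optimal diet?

Profitabilities (E/h, J/s): husked seeds 4.02, large seeds 0.521, forb seeds 0.379, medium seeds 0.13, grass seeds 0.0696. Add prey in this order while the next type's profitability exceeds the intake rate on those already taken.
Rate on top 1: 2.965. large seeds: 0.521 < 2.965 → exclude; stop.
Optimal diet: husked seeds — 1 of 5 types.

1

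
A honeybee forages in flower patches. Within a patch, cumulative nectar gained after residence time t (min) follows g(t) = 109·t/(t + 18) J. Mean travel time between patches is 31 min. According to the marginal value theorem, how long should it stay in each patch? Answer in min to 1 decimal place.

23.6 min

Maximise g(t)/(T+t): set derivative to zero → g'(t)(T+t) = g(t).
g'(t) = 109·18/(t + 18)². Setting 109·18/(t+18)² = 109t/[(t+18)(31+t)] gives 18(31+t) = t(t+18), so t² = 18×31 = 558.
t* = √558 = 23.62 min.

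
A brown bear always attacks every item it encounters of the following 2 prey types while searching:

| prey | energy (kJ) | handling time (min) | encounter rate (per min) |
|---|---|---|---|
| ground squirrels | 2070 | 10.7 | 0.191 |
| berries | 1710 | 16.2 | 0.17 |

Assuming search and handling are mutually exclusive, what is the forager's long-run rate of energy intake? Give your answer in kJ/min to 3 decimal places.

118.335 kJ/min

R = Σλ_iE_i / (1 + Σλ_ih_i)
Numerator: 0.191×2070 + 0.17×1710 = 686.1
Denominator: 1 + 0.191×10.7 + 0.17×16.2 = 5.798
R = 686.1/5.798 = 118.3 kJ/min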